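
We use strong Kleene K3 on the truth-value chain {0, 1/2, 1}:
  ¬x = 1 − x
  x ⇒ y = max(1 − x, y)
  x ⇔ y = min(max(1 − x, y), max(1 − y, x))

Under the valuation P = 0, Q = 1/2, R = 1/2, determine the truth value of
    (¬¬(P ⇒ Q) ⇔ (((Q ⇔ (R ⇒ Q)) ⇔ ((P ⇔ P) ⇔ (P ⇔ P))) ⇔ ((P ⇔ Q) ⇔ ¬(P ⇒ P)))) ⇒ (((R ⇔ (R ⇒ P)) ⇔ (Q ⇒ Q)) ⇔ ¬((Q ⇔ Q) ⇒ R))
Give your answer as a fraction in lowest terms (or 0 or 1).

P ⇒ Q = 0 ⇒ 1/2 = 1
¬(P ⇒ Q) = ¬1 = 0
¬¬(P ⇒ Q) = ¬0 = 1
R ⇒ Q = 1/2 ⇒ 1/2 = 1/2
Q ⇔ (R ⇒ Q) = 1/2 ⇔ 1/2 = 1/2
P ⇔ P = 0 ⇔ 0 = 1
P ⇔ P = 0 ⇔ 0 = 1
(P ⇔ P) ⇔ (P ⇔ P) = 1 ⇔ 1 = 1
(Q ⇔ (R ⇒ Q)) ⇔ ((P ⇔ P) ⇔ (P ⇔ P)) = 1/2 ⇔ 1 = 1/2
P ⇔ Q = 0 ⇔ 1/2 = 1/2
P ⇒ P = 0 ⇒ 0 = 1
¬(P ⇒ P) = ¬1 = 0
(P ⇔ Q) ⇔ ¬(P ⇒ P) = 1/2 ⇔ 0 = 1/2
((Q ⇔ (R ⇒ Q)) ⇔ ((P ⇔ P) ⇔ (P ⇔ P))) ⇔ ((P ⇔ Q) ⇔ ¬(P ⇒ P)) = 1/2 ⇔ 1/2 = 1/2
¬¬(P ⇒ Q) ⇔ (((Q ⇔ (R ⇒ Q)) ⇔ ((P ⇔ P) ⇔ (P ⇔ P))) ⇔ ((P ⇔ Q) ⇔ ¬(P ⇒ P))) = 1 ⇔ 1/2 = 1/2
R ⇒ P = 1/2 ⇒ 0 = 1/2
R ⇔ (R ⇒ P) = 1/2 ⇔ 1/2 = 1/2
Q ⇒ Q = 1/2 ⇒ 1/2 = 1/2
(R ⇔ (R ⇒ P)) ⇔ (Q ⇒ Q) = 1/2 ⇔ 1/2 = 1/2
Q ⇔ Q = 1/2 ⇔ 1/2 = 1/2
(Q ⇔ Q) ⇒ R = 1/2 ⇒ 1/2 = 1/2
¬((Q ⇔ Q) ⇒ R) = ¬1/2 = 1/2
((R ⇔ (R ⇒ P)) ⇔ (Q ⇒ Q)) ⇔ ¬((Q ⇔ Q) ⇒ R) = 1/2 ⇔ 1/2 = 1/2
(¬¬(P ⇒ Q) ⇔ (((Q ⇔ (R ⇒ Q)) ⇔ ((P ⇔ P) ⇔ (P ⇔ P))) ⇔ ((P ⇔ Q) ⇔ ¬(P ⇒ P)))) ⇒ (((R ⇔ (R ⇒ P)) ⇔ (Q ⇒ Q)) ⇔ ¬((Q ⇔ Q) ⇒ R)) = 1/2 ⇒ 1/2 = 1/2

1/2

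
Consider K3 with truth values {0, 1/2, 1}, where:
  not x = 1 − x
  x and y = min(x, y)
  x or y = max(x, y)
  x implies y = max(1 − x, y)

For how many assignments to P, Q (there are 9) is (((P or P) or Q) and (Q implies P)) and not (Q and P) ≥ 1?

P = 0, Q = 0 ↦ 0  <
P = 0, Q = 1/2 ↦ 1/2  <
P = 0, Q = 1 ↦ 0  <
P = 1/2, Q = 0 ↦ 1/2  <
P = 1/2, Q = 1/2 ↦ 1/2  <
P = 1/2, Q = 1 ↦ 1/2  <
P = 1, Q = 0 ↦ 1  ≥
P = 1, Q = 1/2 ↦ 1/2  <
P = 1, Q = 1 ↦ 0  <
So 1 of the 9 assignments meets the threshold.

1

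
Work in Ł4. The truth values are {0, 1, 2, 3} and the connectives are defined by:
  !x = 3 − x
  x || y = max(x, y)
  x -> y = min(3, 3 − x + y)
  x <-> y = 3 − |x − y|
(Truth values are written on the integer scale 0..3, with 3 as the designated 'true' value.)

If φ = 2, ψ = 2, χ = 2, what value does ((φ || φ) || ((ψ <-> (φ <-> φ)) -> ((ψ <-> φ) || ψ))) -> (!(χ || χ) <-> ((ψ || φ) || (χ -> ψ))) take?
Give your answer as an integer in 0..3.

φ || φ = 2 || 2 = 2
φ <-> φ = 2 <-> 2 = 3
ψ <-> (φ <-> φ) = 2 <-> 3 = 2
ψ <-> φ = 2 <-> 2 = 3
(ψ <-> φ) || ψ = 3 || 2 = 3
(ψ <-> (φ <-> φ)) -> ((ψ <-> φ) || ψ) = 2 -> 3 = 3
(φ || φ) || ((ψ <-> (φ <-> φ)) -> ((ψ <-> φ) || ψ)) = 2 || 3 = 3
χ || χ = 2 || 2 = 2
!(χ || χ) = !2 = 1
ψ || φ = 2 || 2 = 2
χ -> ψ = 2 -> 2 = 3
(ψ || φ) || (χ -> ψ) = 2 || 3 = 3
!(χ || χ) <-> ((ψ || φ) || (χ -> ψ)) = 1 <-> 3 = 1
((φ || φ) || ((ψ <-> (φ <-> φ)) -> ((ψ <-> φ) || ψ))) -> (!(χ || χ) <-> ((ψ || φ) || (χ -> ψ))) = 3 -> 1 = 1

1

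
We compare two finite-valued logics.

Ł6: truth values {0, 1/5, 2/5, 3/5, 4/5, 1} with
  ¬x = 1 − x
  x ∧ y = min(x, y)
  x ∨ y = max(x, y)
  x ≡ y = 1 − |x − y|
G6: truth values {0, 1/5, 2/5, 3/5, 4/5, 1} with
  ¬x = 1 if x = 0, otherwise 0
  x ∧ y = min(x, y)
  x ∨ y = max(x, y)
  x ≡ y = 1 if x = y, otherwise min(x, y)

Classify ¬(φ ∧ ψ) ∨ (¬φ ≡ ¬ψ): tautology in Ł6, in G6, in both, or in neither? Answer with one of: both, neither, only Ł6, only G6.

In Ł6: at φ = 1/5, ψ = 2/5 the value is 4/5 — not a tautology.
In G6: every assignment gives 1 — tautology.

only G6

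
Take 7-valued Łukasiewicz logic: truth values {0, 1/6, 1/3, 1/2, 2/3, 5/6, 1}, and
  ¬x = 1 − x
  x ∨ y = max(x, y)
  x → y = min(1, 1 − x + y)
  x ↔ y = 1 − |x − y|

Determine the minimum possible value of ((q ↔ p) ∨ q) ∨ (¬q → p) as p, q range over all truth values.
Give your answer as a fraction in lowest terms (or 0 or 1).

1/2

Take p = 0, q = 1/2:
q ↔ p = 1/2 ↔ 0 = 1/2
(q ↔ p) ∨ q = 1/2 ∨ 1/2 = 1/2
¬q = ¬1/2 = 1/2
¬q → p = 1/2 → 0 = 1/2
((q ↔ p) ∨ q) ∨ (¬q → p) = 1/2 ∨ 1/2 = 1/2
No assignment yields a value below 1/2, so this is the minimum.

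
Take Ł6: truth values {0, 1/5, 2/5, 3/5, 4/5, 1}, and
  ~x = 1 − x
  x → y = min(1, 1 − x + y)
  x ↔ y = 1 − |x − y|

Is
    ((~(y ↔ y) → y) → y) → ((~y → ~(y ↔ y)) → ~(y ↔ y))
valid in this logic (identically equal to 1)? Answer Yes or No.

Counterexample: take y = 3/5.
y ↔ y = 3/5 ↔ 3/5 = 1
~(y ↔ y) = ~1 = 0
~(y ↔ y) → y = 0 → 3/5 = 1
(~(y ↔ y) → y) → y = 1 → 3/5 = 3/5
~y = ~3/5 = 2/5
y ↔ y = 3/5 ↔ 3/5 = 1
~(y ↔ y) = ~1 = 0
~y → ~(y ↔ y) = 2/5 → 0 = 3/5
y ↔ y = 3/5 ↔ 3/5 = 1
~(y ↔ y) = ~1 = 0
(~y → ~(y ↔ y)) → ~(y ↔ y) = 3/5 → 0 = 2/5
((~(y ↔ y) → y) → y) → ((~y → ~(y ↔ y)) → ~(y ↔ y)) = 3/5 → 2/5 = 4/5
This gives 4/5 ≠ 1.

No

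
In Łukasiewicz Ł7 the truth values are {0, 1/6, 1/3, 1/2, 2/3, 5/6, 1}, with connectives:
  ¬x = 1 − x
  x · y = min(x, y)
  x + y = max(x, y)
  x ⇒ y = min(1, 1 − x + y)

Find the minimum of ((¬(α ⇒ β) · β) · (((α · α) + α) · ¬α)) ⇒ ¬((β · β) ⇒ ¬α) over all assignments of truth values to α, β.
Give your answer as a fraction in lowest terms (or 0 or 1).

2/3

Take α = 2/3, β = 1/3:
α ⇒ β = 2/3 ⇒ 1/3 = 2/3
¬(α ⇒ β) = ¬2/3 = 1/3
¬(α ⇒ β) · β = 1/3 · 1/3 = 1/3
α · α = 2/3 · 2/3 = 2/3
(α · α) + α = 2/3 + 2/3 = 2/3
¬α = ¬2/3 = 1/3
((α · α) + α) · ¬α = 2/3 · 1/3 = 1/3
(¬(α ⇒ β) · β) · (((α · α) + α) · ¬α) = 1/3 · 1/3 = 1/3
β · β = 1/3 · 1/3 = 1/3
¬α = ¬2/3 = 1/3
(β · β) ⇒ ¬α = 1/3 ⇒ 1/3 = 1
¬((β · β) ⇒ ¬α) = ¬1 = 0
((¬(α ⇒ β) · β) · (((α · α) + α) · ¬α)) ⇒ ¬((β · β) ⇒ ¬α) = 1/3 ⇒ 0 = 2/3
No assignment yields a value below 2/3, so this is the minimum.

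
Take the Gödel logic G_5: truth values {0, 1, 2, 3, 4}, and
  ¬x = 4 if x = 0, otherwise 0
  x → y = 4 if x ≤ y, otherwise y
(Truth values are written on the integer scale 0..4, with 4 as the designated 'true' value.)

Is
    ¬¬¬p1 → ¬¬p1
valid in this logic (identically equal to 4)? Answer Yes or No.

Counterexample: take p1 = 0.
¬p1 = ¬0 = 4
¬¬p1 = ¬4 = 0
¬¬¬p1 = ¬0 = 4
¬p1 = ¬0 = 4
¬¬p1 = ¬4 = 0
¬¬¬p1 → ¬¬p1 = 4 → 0 = 0
This gives 0 ≠ 4.

No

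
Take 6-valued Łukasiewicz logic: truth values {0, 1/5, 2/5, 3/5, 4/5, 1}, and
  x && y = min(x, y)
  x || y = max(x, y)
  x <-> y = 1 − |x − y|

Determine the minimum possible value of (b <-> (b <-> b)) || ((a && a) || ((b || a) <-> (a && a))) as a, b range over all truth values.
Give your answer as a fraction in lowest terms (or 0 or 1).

3/5

Take a = 0, b = 2/5:
b <-> b = 2/5 <-> 2/5 = 1
b <-> (b <-> b) = 2/5 <-> 1 = 2/5
a && a = 0 && 0 = 0
b || a = 2/5 || 0 = 2/5
a && a = 0 && 0 = 0
(b || a) <-> (a && a) = 2/5 <-> 0 = 3/5
(a && a) || ((b || a) <-> (a && a)) = 0 || 3/5 = 3/5
(b <-> (b <-> b)) || ((a && a) || ((b || a) <-> (a && a))) = 2/5 || 3/5 = 3/5
No assignment yields a value below 3/5, so this is the minimum.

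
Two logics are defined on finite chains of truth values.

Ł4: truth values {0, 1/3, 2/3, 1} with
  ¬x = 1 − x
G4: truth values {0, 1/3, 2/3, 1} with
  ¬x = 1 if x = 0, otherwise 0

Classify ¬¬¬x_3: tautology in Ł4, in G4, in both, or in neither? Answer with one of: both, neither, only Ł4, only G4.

In Ł4: at x_3 = 1/3 the value is 2/3 — not a tautology.
In G4: at x_3 = 1/3 the value is 0 — not a tautology.

neither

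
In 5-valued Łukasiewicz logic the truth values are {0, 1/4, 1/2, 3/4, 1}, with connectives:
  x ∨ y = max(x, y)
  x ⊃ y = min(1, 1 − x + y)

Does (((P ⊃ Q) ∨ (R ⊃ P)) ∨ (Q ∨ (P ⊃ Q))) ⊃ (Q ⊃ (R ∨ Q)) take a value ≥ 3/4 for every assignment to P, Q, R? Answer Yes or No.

At P = 1/2, Q = 1/2, R = 1/2, for instance:
P ⊃ Q = 1/2 ⊃ 1/2 = 1
R ⊃ P = 1/2 ⊃ 1/2 = 1
(P ⊃ Q) ∨ (R ⊃ P) = 1 ∨ 1 = 1
P ⊃ Q = 1/2 ⊃ 1/2 = 1
Q ∨ (P ⊃ Q) = 1/2 ∨ 1 = 1
((P ⊃ Q) ∨ (R ⊃ P)) ∨ (Q ∨ (P ⊃ Q)) = 1 ∨ 1 = 1
R ∨ Q = 1/2 ∨ 1/2 = 1/2
Q ⊃ (R ∨ Q) = 1/2 ⊃ 1/2 = 1
(((P ⊃ Q) ∨ (R ⊃ P)) ∨ (Q ∨ (P ⊃ Q))) ⊃ (Q ⊃ (R ∨ Q)) = 1 ⊃ 1 = 1
and checking the remaining 124 assignments likewise gives ≥ 3/4 in every case.

Yes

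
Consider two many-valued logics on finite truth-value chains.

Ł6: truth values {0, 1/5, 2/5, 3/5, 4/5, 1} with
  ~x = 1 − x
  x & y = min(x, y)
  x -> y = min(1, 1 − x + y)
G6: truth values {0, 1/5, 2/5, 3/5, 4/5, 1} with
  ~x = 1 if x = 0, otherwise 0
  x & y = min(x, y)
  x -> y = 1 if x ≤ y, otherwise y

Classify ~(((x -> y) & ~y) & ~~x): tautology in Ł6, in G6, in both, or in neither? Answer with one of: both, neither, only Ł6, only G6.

only G6

In Ł6: at x = 1/5, y = 0 the value is 4/5 — not a tautology.
In G6: every assignment gives 1 — tautology.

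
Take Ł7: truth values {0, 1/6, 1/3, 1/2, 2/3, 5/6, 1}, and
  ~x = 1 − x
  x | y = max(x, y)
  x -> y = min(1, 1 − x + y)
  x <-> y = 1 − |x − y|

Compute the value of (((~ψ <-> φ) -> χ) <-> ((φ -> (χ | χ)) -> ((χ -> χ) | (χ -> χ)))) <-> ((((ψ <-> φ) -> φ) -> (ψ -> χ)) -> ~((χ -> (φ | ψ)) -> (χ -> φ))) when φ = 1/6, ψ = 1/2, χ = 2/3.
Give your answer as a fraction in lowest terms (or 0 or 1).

~ψ = ~1/2 = 1/2
~ψ <-> φ = 1/2 <-> 1/6 = 2/3
(~ψ <-> φ) -> χ = 2/3 -> 2/3 = 1
χ | χ = 2/3 | 2/3 = 2/3
φ -> (χ | χ) = 1/6 -> 2/3 = 1
χ -> χ = 2/3 -> 2/3 = 1
χ -> χ = 2/3 -> 2/3 = 1
(χ -> χ) | (χ -> χ) = 1 | 1 = 1
(φ -> (χ | χ)) -> ((χ -> χ) | (χ -> χ)) = 1 -> 1 = 1
((~ψ <-> φ) -> χ) <-> ((φ -> (χ | χ)) -> ((χ -> χ) | (χ -> χ))) = 1 <-> 1 = 1
ψ <-> φ = 1/2 <-> 1/6 = 2/3
(ψ <-> φ) -> φ = 2/3 -> 1/6 = 1/2
ψ -> χ = 1/2 -> 2/3 = 1
((ψ <-> φ) -> φ) -> (ψ -> χ) = 1/2 -> 1 = 1
φ | ψ = 1/6 | 1/2 = 1/2
χ -> (φ | ψ) = 2/3 -> 1/2 = 5/6
χ -> φ = 2/3 -> 1/6 = 1/2
(χ -> (φ | ψ)) -> (χ -> φ) = 5/6 -> 1/2 = 2/3
~((χ -> (φ | ψ)) -> (χ -> φ)) = ~2/3 = 1/3
(((ψ <-> φ) -> φ) -> (ψ -> χ)) -> ~((χ -> (φ | ψ)) -> (χ -> φ)) = 1 -> 1/3 = 1/3
(((~ψ <-> φ) -> χ) <-> ((φ -> (χ | χ)) -> ((χ -> χ) | (χ -> χ)))) <-> ((((ψ <-> φ) -> φ) -> (ψ -> χ)) -> ~((χ -> (φ | ψ)) -> (χ -> φ))) = 1 <-> 1/3 = 1/3

1/3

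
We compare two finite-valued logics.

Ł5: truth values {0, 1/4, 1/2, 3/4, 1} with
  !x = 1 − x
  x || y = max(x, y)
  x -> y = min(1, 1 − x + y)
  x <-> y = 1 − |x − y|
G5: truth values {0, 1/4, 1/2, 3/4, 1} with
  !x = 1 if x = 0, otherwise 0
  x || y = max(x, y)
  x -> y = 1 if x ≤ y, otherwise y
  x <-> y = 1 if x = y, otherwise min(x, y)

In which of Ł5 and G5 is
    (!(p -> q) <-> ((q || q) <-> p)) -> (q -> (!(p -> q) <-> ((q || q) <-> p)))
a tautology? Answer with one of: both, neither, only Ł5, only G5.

both

In Ł5: every assignment gives 1 — tautology.
In G5: every assignment gives 1 — tautology.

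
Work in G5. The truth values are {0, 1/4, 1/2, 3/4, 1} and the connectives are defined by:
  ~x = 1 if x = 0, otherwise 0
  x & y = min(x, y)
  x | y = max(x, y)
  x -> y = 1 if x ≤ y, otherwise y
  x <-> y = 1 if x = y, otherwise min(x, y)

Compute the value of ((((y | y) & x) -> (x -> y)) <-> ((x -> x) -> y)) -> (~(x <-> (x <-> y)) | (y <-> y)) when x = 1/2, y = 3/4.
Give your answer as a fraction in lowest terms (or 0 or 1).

1

y | y = 3/4 | 3/4 = 3/4
(y | y) & x = 3/4 & 1/2 = 1/2
x -> y = 1/2 -> 3/4 = 1
((y | y) & x) -> (x -> y) = 1/2 -> 1 = 1
x -> x = 1/2 -> 1/2 = 1
(x -> x) -> y = 1 -> 3/4 = 3/4
(((y | y) & x) -> (x -> y)) <-> ((x -> x) -> y) = 1 <-> 3/4 = 3/4
x <-> y = 1/2 <-> 3/4 = 1/2
x <-> (x <-> y) = 1/2 <-> 1/2 = 1
~(x <-> (x <-> y)) = ~1 = 0
y <-> y = 3/4 <-> 3/4 = 1
~(x <-> (x <-> y)) | (y <-> y) = 0 | 1 = 1
((((y | y) & x) -> (x -> y)) <-> ((x -> x) -> y)) -> (~(x <-> (x <-> y)) | (y <-> y)) = 3/4 -> 1 = 1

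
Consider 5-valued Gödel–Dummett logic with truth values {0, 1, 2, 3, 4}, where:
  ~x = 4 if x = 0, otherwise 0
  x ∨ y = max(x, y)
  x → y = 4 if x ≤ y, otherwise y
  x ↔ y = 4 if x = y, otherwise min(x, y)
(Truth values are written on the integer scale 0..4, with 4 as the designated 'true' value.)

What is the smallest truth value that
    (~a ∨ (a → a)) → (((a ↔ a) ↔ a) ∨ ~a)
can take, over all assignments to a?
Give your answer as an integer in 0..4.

Take a = 1:
~a = ~1 = 0
a → a = 1 → 1 = 4
~a ∨ (a → a) = 0 ∨ 4 = 4
a ↔ a = 1 ↔ 1 = 4
(a ↔ a) ↔ a = 4 ↔ 1 = 1
~a = ~1 = 0
((a ↔ a) ↔ a) ∨ ~a = 1 ∨ 0 = 1
(~a ∨ (a → a)) → (((a ↔ a) ↔ a) ∨ ~a) = 4 → 1 = 1
No assignment yields a value below 1, so this is the minimum.

1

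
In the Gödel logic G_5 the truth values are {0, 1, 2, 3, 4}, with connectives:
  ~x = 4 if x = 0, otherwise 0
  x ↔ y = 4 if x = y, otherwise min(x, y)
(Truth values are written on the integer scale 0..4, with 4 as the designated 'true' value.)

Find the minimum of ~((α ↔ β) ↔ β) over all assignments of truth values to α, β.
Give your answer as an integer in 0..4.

0

Take α = 1, β = 0:
α ↔ β = 1 ↔ 0 = 0
(α ↔ β) ↔ β = 0 ↔ 0 = 4
~((α ↔ β) ↔ β) = ~4 = 0
No assignment yields a value below 0, so this is the minimum.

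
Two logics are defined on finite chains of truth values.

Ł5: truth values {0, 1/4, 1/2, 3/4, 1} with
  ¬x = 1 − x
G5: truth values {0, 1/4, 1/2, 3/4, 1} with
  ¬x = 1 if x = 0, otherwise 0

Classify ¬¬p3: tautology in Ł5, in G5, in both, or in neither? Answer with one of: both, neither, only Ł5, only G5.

In Ł5: at p3 = 0 the value is 0 — not a tautology.
In G5: at p3 = 0 the value is 0 — not a tautology.

neither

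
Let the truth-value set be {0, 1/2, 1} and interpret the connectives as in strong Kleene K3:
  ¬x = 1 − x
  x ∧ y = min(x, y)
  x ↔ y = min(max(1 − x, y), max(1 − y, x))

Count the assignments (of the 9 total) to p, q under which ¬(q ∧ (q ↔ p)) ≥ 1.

4

p = 0, q = 0 ↦ 1  ≥
p = 0, q = 1/2 ↦ 1/2  <
p = 0, q = 1 ↦ 1  ≥
p = 1/2, q = 0 ↦ 1  ≥
p = 1/2, q = 1/2 ↦ 1/2  <
p = 1/2, q = 1 ↦ 1/2  <
p = 1, q = 0 ↦ 1  ≥
p = 1, q = 1/2 ↦ 1/2  <
p = 1, q = 1 ↦ 0  <
So 4 of the 9 assignments meet the threshold.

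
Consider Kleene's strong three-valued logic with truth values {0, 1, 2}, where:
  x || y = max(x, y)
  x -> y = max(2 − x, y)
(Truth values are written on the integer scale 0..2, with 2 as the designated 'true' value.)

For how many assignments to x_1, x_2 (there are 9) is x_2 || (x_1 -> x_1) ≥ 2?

7

x_1 = 0, x_2 = 0 ↦ 2  ≥
x_1 = 0, x_2 = 1 ↦ 2  ≥
x_1 = 0, x_2 = 2 ↦ 2  ≥
x_1 = 1, x_2 = 0 ↦ 1  <
x_1 = 1, x_2 = 1 ↦ 1  <
x_1 = 1, x_2 = 2 ↦ 2  ≥
x_1 = 2, x_2 = 0 ↦ 2  ≥
x_1 = 2, x_2 = 1 ↦ 2  ≥
x_1 = 2, x_2 = 2 ↦ 2  ≥
So 7 of the 9 assignments meet the threshold.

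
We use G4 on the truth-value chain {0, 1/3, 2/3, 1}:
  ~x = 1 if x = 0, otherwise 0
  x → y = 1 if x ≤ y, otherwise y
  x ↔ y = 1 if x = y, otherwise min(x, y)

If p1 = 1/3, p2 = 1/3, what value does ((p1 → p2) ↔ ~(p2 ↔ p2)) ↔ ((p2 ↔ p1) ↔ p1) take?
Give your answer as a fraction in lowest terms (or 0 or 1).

p1 → p2 = 1/3 → 1/3 = 1
p2 ↔ p2 = 1/3 ↔ 1/3 = 1
~(p2 ↔ p2) = ~1 = 0
(p1 → p2) ↔ ~(p2 ↔ p2) = 1 ↔ 0 = 0
p2 ↔ p1 = 1/3 ↔ 1/3 = 1
(p2 ↔ p1) ↔ p1 = 1 ↔ 1/3 = 1/3
((p1 → p2) ↔ ~(p2 ↔ p2)) ↔ ((p2 ↔ p1) ↔ p1) = 0 ↔ 1/3 = 0

0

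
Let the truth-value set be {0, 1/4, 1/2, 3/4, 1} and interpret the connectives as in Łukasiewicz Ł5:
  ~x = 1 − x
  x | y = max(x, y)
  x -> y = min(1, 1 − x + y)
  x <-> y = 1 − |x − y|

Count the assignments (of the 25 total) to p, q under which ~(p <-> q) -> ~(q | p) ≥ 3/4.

17

value 1: 13 assignments (counts)
value 3/4: 4 assignments (counts)
value 1/2: 4 assignments
value 1/4: 2 assignments
value 0: 2 assignments
So 17 of the 25 assignments meet the threshold.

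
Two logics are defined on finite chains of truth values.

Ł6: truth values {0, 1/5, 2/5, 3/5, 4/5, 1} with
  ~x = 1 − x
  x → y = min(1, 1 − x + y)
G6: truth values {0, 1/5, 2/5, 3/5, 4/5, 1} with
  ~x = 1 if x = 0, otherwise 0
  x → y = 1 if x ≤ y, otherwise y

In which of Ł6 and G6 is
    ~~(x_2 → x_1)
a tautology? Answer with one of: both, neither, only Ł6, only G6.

In Ł6: at x_1 = 0, x_2 = 1/5 the value is 4/5 — not a tautology.
In G6: at x_1 = 0, x_2 = 1/5 the value is 0 — not a tautology.

neither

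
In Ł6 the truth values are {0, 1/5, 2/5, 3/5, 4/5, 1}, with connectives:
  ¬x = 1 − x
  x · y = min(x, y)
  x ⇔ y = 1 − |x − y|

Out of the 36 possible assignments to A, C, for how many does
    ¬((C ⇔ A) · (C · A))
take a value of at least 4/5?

20

value 1: 11 assignments (counts)
value 4/5: 9 assignments (counts)
value 3/5: 7 assignments
value 2/5: 5 assignments
value 1/5: 3 assignments
value 0: 1 assignment
So 20 of the 36 assignments meet the threshold.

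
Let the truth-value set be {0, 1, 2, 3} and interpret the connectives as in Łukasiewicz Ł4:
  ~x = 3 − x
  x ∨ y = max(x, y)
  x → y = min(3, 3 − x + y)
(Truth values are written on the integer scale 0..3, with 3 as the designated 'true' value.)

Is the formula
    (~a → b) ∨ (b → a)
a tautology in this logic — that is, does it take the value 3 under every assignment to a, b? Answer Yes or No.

Counterexample: take a = 0, b = 1.
~a = ~0 = 3
~a → b = 3 → 1 = 1
b → a = 1 → 0 = 2
(~a → b) ∨ (b → a) = 1 ∨ 2 = 2
This gives 2 ≠ 3.

No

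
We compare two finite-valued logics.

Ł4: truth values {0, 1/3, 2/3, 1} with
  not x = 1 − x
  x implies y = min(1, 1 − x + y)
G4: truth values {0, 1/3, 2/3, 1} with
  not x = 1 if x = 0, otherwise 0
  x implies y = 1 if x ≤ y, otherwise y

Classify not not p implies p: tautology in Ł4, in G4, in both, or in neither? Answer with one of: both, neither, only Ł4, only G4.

In Ł4: every assignment gives 1 — tautology.
In G4: at p = 1/3 the value is 1/3 — not a tautology.

only Ł4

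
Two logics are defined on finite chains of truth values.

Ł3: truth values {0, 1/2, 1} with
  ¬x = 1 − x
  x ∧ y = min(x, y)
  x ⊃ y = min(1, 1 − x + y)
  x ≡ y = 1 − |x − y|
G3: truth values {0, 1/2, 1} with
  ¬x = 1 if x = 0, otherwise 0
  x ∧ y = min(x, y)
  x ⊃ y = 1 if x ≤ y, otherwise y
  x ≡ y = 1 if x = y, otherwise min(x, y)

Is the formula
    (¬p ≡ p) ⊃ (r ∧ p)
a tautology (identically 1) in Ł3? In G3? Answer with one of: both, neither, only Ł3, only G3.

In Ł3: at p = 1/2, r = 0 the value is 0 — not a tautology.
In G3: every assignment gives 1 — tautology.

only G3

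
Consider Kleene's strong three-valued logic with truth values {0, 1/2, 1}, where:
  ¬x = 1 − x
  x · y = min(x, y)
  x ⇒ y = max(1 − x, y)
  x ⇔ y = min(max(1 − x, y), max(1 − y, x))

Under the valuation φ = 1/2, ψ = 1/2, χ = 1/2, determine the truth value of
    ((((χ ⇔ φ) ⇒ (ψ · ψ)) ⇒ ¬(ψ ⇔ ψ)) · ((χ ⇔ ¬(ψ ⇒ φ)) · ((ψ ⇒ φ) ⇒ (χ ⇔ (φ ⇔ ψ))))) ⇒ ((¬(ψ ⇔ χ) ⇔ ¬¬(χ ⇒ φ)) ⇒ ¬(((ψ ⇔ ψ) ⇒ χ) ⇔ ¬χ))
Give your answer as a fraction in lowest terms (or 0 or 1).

χ ⇔ φ = 1/2 ⇔ 1/2 = 1/2
ψ · ψ = 1/2 · 1/2 = 1/2
(χ ⇔ φ) ⇒ (ψ · ψ) = 1/2 ⇒ 1/2 = 1/2
ψ ⇔ ψ = 1/2 ⇔ 1/2 = 1/2
¬(ψ ⇔ ψ) = ¬1/2 = 1/2
((χ ⇔ φ) ⇒ (ψ · ψ)) ⇒ ¬(ψ ⇔ ψ) = 1/2 ⇒ 1/2 = 1/2
ψ ⇒ φ = 1/2 ⇒ 1/2 = 1/2
¬(ψ ⇒ φ) = ¬1/2 = 1/2
χ ⇔ ¬(ψ ⇒ φ) = 1/2 ⇔ 1/2 = 1/2
ψ ⇒ φ = 1/2 ⇒ 1/2 = 1/2
φ ⇔ ψ = 1/2 ⇔ 1/2 = 1/2
χ ⇔ (φ ⇔ ψ) = 1/2 ⇔ 1/2 = 1/2
(ψ ⇒ φ) ⇒ (χ ⇔ (φ ⇔ ψ)) = 1/2 ⇒ 1/2 = 1/2
(χ ⇔ ¬(ψ ⇒ φ)) · ((ψ ⇒ φ) ⇒ (χ ⇔ (φ ⇔ ψ))) = 1/2 · 1/2 = 1/2
(((χ ⇔ φ) ⇒ (ψ · ψ)) ⇒ ¬(ψ ⇔ ψ)) · ((χ ⇔ ¬(ψ ⇒ φ)) · ((ψ ⇒ φ) ⇒ (χ ⇔ (φ ⇔ ψ)))) = 1/2 · 1/2 = 1/2
ψ ⇔ χ = 1/2 ⇔ 1/2 = 1/2
¬(ψ ⇔ χ) = ¬1/2 = 1/2
χ ⇒ φ = 1/2 ⇒ 1/2 = 1/2
¬(χ ⇒ φ) = ¬1/2 = 1/2
¬¬(χ ⇒ φ) = ¬1/2 = 1/2
¬(ψ ⇔ χ) ⇔ ¬¬(χ ⇒ φ) = 1/2 ⇔ 1/2 = 1/2
ψ ⇔ ψ = 1/2 ⇔ 1/2 = 1/2
(ψ ⇔ ψ) ⇒ χ = 1/2 ⇒ 1/2 = 1/2
¬χ = ¬1/2 = 1/2
((ψ ⇔ ψ) ⇒ χ) ⇔ ¬χ = 1/2 ⇔ 1/2 = 1/2
¬(((ψ ⇔ ψ) ⇒ χ) ⇔ ¬χ) = ¬1/2 = 1/2
(¬(ψ ⇔ χ) ⇔ ¬¬(χ ⇒ φ)) ⇒ ¬(((ψ ⇔ ψ) ⇒ χ) ⇔ ¬χ) = 1/2 ⇒ 1/2 = 1/2
((((χ ⇔ φ) ⇒ (ψ · ψ)) ⇒ ¬(ψ ⇔ ψ)) · ((χ ⇔ ¬(ψ ⇒ φ)) · ((ψ ⇒ φ) ⇒ (χ ⇔ (φ ⇔ ψ))))) ⇒ ((¬(ψ ⇔ χ) ⇔ ¬¬(χ ⇒ φ)) ⇒ ¬(((ψ ⇔ ψ) ⇒ χ) ⇔ ¬χ)) = 1/2 ⇒ 1/2 = 1/2

1/2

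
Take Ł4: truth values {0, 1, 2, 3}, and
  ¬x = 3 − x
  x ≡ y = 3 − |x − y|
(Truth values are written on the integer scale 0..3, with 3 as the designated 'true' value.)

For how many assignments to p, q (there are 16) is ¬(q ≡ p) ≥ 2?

6

p = 0, q = 0 ↦ 0  <
p = 0, q = 1 ↦ 1  <
p = 0, q = 2 ↦ 2  ≥
p = 0, q = 3 ↦ 3  ≥
p = 1, q = 0 ↦ 1  <
p = 1, q = 1 ↦ 0  <
p = 1, q = 2 ↦ 1  <
p = 1, q = 3 ↦ 2  ≥
p = 2, q = 0 ↦ 2  ≥
p = 2, q = 1 ↦ 1  <
p = 2, q = 2 ↦ 0  <
p = 2, q = 3 ↦ 1  <
p = 3, q = 0 ↦ 3  ≥
p = 3, q = 1 ↦ 2  ≥
p = 3, q = 2 ↦ 1  <
p = 3, q = 3 ↦ 0  <
So 6 of the 16 assignments meet the threshold.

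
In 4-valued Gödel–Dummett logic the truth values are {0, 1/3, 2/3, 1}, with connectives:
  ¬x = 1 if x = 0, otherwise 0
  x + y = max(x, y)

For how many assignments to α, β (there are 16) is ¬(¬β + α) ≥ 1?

3

α = 0, β = 0 ↦ 0  <
α = 0, β = 1/3 ↦ 1  ≥
α = 0, β = 2/3 ↦ 1  ≥
α = 0, β = 1 ↦ 1  ≥
α = 1/3, β = 0 ↦ 0  <
α = 1/3, β = 1/3 ↦ 0  <
α = 1/3, β = 2/3 ↦ 0  <
α = 1/3, β = 1 ↦ 0  <
α = 2/3, β = 0 ↦ 0  <
α = 2/3, β = 1/3 ↦ 0  <
α = 2/3, β = 2/3 ↦ 0  <
α = 2/3, β = 1 ↦ 0  <
α = 1, β = 0 ↦ 0  <
α = 1, β = 1/3 ↦ 0  <
α = 1, β = 2/3 ↦ 0  <
α = 1, β = 1 ↦ 0  <
So 3 of the 16 assignments meet the threshold.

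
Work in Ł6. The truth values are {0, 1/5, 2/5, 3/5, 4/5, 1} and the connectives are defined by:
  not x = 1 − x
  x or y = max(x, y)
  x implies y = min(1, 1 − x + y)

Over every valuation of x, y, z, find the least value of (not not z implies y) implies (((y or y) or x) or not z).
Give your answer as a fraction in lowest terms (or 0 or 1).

3/5

Take x = 0, y = 2/5, z = 2/5:
not z = not 2/5 = 3/5
not not z = not 3/5 = 2/5
not not z implies y = 2/5 implies 2/5 = 1
y or y = 2/5 or 2/5 = 2/5
(y or y) or x = 2/5 or 0 = 2/5
not z = not 2/5 = 3/5
((y or y) or x) or not z = 2/5 or 3/5 = 3/5
(not not z implies y) implies (((y or y) or x) or not z) = 1 implies 3/5 = 3/5
No assignment yields a value below 3/5, so this is the minimum.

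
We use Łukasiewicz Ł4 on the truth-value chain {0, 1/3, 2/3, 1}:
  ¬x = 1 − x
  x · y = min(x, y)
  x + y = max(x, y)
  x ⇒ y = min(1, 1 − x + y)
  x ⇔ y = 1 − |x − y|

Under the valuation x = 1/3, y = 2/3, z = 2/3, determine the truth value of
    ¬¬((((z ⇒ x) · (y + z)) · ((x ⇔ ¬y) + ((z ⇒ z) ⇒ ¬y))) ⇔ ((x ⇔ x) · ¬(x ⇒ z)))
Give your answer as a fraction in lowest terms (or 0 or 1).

z ⇒ x = 2/3 ⇒ 1/3 = 2/3
y + z = 2/3 + 2/3 = 2/3
(z ⇒ x) · (y + z) = 2/3 · 2/3 = 2/3
¬y = ¬2/3 = 1/3
x ⇔ ¬y = 1/3 ⇔ 1/3 = 1
z ⇒ z = 2/3 ⇒ 2/3 = 1
¬y = ¬2/3 = 1/3
(z ⇒ z) ⇒ ¬y = 1 ⇒ 1/3 = 1/3
(x ⇔ ¬y) + ((z ⇒ z) ⇒ ¬y) = 1 + 1/3 = 1
((z ⇒ x) · (y + z)) · ((x ⇔ ¬y) + ((z ⇒ z) ⇒ ¬y)) = 2/3 · 1 = 2/3
x ⇔ x = 1/3 ⇔ 1/3 = 1
x ⇒ z = 1/3 ⇒ 2/3 = 1
¬(x ⇒ z) = ¬1 = 0
(x ⇔ x) · ¬(x ⇒ z) = 1 · 0 = 0
(((z ⇒ x) · (y + z)) · ((x ⇔ ¬y) + ((z ⇒ z) ⇒ ¬y))) ⇔ ((x ⇔ x) · ¬(x ⇒ z)) = 2/3 ⇔ 0 = 1/3
¬((((z ⇒ x) · (y + z)) · ((x ⇔ ¬y) + ((z ⇒ z) ⇒ ¬y))) ⇔ ((x ⇔ x) · ¬(x ⇒ z))) = ¬1/3 = 2/3
¬¬((((z ⇒ x) · (y + z)) · ((x ⇔ ¬y) + ((z ⇒ z) ⇒ ¬y))) ⇔ ((x ⇔ x) · ¬(x ⇒ z))) = ¬2/3 = 1/3

1/3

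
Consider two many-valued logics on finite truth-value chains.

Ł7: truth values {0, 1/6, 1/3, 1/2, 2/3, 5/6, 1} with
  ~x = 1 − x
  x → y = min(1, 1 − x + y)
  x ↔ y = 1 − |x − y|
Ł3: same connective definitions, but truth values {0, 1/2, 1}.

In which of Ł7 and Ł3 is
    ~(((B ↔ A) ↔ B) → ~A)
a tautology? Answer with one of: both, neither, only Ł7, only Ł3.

In Ł7: at A = 0, B = 0 the value is 0 — not a tautology.
In Ł3: at A = 0, B = 0 the value is 0 — not a tautology.

neither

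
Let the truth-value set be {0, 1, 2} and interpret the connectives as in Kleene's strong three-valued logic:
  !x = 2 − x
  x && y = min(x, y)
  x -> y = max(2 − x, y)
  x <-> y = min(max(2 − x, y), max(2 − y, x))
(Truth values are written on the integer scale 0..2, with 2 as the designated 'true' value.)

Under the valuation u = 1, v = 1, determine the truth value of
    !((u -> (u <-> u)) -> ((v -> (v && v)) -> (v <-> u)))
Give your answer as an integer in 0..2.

u <-> u = 1 <-> 1 = 1
u -> (u <-> u) = 1 -> 1 = 1
v && v = 1 && 1 = 1
v -> (v && v) = 1 -> 1 = 1
v <-> u = 1 <-> 1 = 1
(v -> (v && v)) -> (v <-> u) = 1 -> 1 = 1
(u -> (u <-> u)) -> ((v -> (v && v)) -> (v <-> u)) = 1 -> 1 = 1
!((u -> (u <-> u)) -> ((v -> (v && v)) -> (v <-> u))) = !1 = 1

1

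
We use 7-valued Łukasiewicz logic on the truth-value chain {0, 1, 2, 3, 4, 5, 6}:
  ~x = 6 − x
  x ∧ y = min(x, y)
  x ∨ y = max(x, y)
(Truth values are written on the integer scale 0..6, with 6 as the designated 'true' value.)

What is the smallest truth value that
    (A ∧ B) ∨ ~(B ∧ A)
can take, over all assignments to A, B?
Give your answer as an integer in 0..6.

Take A = 3, B = 3:
A ∧ B = 3 ∧ 3 = 3
B ∧ A = 3 ∧ 3 = 3
~(B ∧ A) = ~3 = 3
(A ∧ B) ∨ ~(B ∧ A) = 3 ∨ 3 = 3
No assignment yields a value below 3, so this is the minimum.

3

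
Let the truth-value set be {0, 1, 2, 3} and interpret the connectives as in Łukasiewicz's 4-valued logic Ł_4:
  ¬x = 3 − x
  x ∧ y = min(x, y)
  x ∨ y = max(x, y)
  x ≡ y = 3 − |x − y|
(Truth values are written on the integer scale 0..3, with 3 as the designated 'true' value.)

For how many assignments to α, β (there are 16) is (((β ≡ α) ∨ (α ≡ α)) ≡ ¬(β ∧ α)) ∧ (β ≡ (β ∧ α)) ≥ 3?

α = 0, β = 0 ↦ 3  ≥
α = 0, β = 1 ↦ 2  <
α = 0, β = 2 ↦ 1  <
α = 0, β = 3 ↦ 0  <
α = 1, β = 0 ↦ 3  ≥
α = 1, β = 1 ↦ 2  <
α = 1, β = 2 ↦ 2  <
α = 1, β = 3 ↦ 1  <
α = 2, β = 0 ↦ 3  ≥
α = 2, β = 1 ↦ 2  <
α = 2, β = 2 ↦ 1  <
α = 2, β = 3 ↦ 1  <
α = 3, β = 0 ↦ 3  ≥
α = 3, β = 1 ↦ 2  <
α = 3, β = 2 ↦ 1  <
α = 3, β = 3 ↦ 0  <
So 4 of the 16 assignments meet the threshold.

4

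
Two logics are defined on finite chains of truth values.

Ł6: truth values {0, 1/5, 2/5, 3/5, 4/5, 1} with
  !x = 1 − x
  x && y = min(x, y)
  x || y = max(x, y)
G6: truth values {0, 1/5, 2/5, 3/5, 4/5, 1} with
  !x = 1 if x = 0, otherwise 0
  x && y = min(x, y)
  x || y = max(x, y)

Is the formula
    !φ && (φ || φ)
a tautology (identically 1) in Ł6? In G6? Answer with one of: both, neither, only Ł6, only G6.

neither

In Ł6: at φ = 0 the value is 0 — not a tautology.
In G6: at φ = 0 the value is 0 — not a tautology.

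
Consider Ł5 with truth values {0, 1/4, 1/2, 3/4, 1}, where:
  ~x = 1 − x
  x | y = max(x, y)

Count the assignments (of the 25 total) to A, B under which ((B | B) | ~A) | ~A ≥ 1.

9

value 1: 9 assignments (counts)
value 3/4: 7 assignments
value 1/2: 5 assignments
value 1/4: 3 assignments
value 0: 1 assignment
So 9 of the 25 assignments meet the threshold.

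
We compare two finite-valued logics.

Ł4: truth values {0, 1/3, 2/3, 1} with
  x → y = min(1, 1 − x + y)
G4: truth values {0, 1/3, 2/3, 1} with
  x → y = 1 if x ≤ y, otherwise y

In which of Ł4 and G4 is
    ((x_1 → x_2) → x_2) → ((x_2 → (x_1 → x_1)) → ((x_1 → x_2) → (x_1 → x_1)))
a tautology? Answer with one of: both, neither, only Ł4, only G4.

both

In Ł4: every assignment gives 1 — tautology.
In G4: every assignment gives 1 — tautology.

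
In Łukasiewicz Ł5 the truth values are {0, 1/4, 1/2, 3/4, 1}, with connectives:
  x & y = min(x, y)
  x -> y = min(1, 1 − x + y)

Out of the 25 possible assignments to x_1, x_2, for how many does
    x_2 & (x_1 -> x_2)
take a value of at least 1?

value 1: 5 assignments (counts)
value 3/4: 5 assignments
value 1/2: 5 assignments
value 1/4: 5 assignments
value 0: 5 assignments
So 5 of the 25 assignments meet the threshold.

5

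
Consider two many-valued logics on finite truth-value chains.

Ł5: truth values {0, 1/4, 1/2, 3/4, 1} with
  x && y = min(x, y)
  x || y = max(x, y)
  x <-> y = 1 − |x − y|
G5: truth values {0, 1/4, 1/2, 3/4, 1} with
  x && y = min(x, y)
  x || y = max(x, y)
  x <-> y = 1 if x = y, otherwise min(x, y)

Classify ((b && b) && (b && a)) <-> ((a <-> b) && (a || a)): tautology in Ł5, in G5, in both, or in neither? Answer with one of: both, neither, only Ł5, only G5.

only G5

In Ł5: at a = 1/4, b = 0 the value is 3/4 — not a tautology.
In G5: every assignment gives 1 — tautology.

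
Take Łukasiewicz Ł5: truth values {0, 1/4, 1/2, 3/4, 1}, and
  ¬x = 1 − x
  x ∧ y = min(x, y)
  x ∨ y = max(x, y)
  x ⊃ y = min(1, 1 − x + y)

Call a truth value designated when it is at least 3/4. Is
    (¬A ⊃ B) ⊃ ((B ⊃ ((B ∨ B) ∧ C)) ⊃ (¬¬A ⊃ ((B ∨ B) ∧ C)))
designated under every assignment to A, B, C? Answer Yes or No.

No

Counterexample: take A = 3/4, B = 0, C = 0.
¬A = ¬3/4 = 1/4
¬A ⊃ B = 1/4 ⊃ 0 = 3/4
B ∨ B = 0 ∨ 0 = 0
(B ∨ B) ∧ C = 0 ∧ 0 = 0
B ⊃ ((B ∨ B) ∧ C) = 0 ⊃ 0 = 1
¬A = ¬3/4 = 1/4
¬¬A = ¬1/4 = 3/4
B ∨ B = 0 ∨ 0 = 0
(B ∨ B) ∧ C = 0 ∧ 0 = 0
¬¬A ⊃ ((B ∨ B) ∧ C) = 3/4 ⊃ 0 = 1/4
(B ⊃ ((B ∨ B) ∧ C)) ⊃ (¬¬A ⊃ ((B ∨ B) ∧ C)) = 1 ⊃ 1/4 = 1/4
(¬A ⊃ B) ⊃ ((B ⊃ ((B ∨ B) ∧ C)) ⊃ (¬¬A ⊃ ((B ∨ B) ∧ C))) = 3/4 ⊃ 1/4 = 1/2
This gives 1/2, which is below 3/4.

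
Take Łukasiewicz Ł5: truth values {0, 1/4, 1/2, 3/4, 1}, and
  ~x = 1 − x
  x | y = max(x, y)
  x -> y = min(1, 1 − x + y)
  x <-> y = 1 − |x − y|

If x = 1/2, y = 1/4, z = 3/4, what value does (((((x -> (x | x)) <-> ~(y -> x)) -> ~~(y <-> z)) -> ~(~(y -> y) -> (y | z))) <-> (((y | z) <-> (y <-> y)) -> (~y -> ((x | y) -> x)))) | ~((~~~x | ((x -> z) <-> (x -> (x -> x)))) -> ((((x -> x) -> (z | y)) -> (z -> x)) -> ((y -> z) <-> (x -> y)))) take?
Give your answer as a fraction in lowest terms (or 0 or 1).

x | x = 1/2 | 1/2 = 1/2
x -> (x | x) = 1/2 -> 1/2 = 1
y -> x = 1/4 -> 1/2 = 1
~(y -> x) = ~1 = 0
(x -> (x | x)) <-> ~(y -> x) = 1 <-> 0 = 0
y <-> z = 1/4 <-> 3/4 = 1/2
~(y <-> z) = ~1/2 = 1/2
~~(y <-> z) = ~1/2 = 1/2
((x -> (x | x)) <-> ~(y -> x)) -> ~~(y <-> z) = 0 -> 1/2 = 1
y -> y = 1/4 -> 1/4 = 1
~(y -> y) = ~1 = 0
y | z = 1/4 | 3/4 = 3/4
~(y -> y) -> (y | z) = 0 -> 3/4 = 1
~(~(y -> y) -> (y | z)) = ~1 = 0
(((x -> (x | x)) <-> ~(y -> x)) -> ~~(y <-> z)) -> ~(~(y -> y) -> (y | z)) = 1 -> 0 = 0
y | z = 1/4 | 3/4 = 3/4
y <-> y = 1/4 <-> 1/4 = 1
(y | z) <-> (y <-> y) = 3/4 <-> 1 = 3/4
~y = ~1/4 = 3/4
x | y = 1/2 | 1/4 = 1/2
(x | y) -> x = 1/2 -> 1/2 = 1
~y -> ((x | y) -> x) = 3/4 -> 1 = 1
((y | z) <-> (y <-> y)) -> (~y -> ((x | y) -> x)) = 3/4 -> 1 = 1
((((x -> (x | x)) <-> ~(y -> x)) -> ~~(y <-> z)) -> ~(~(y -> y) -> (y | z))) <-> (((y | z) <-> (y <-> y)) -> (~y -> ((x | y) -> x))) = 0 <-> 1 = 0
~x = ~1/2 = 1/2
~~x = ~1/2 = 1/2
~~~x = ~1/2 = 1/2
x -> z = 1/2 -> 3/4 = 1
x -> x = 1/2 -> 1/2 = 1
x -> (x -> x) = 1/2 -> 1 = 1
(x -> z) <-> (x -> (x -> x)) = 1 <-> 1 = 1
~~~x | ((x -> z) <-> (x -> (x -> x))) = 1/2 | 1 = 1
x -> x = 1/2 -> 1/2 = 1
z | y = 3/4 | 1/4 = 3/4
(x -> x) -> (z | y) = 1 -> 3/4 = 3/4
z -> x = 3/4 -> 1/2 = 3/4
((x -> x) -> (z | y)) -> (z -> x) = 3/4 -> 3/4 = 1
y -> z = 1/4 -> 3/4 = 1
x -> y = 1/2 -> 1/4 = 3/4
(y -> z) <-> (x -> y) = 1 <-> 3/4 = 3/4
(((x -> x) -> (z | y)) -> (z -> x)) -> ((y -> z) <-> (x -> y)) = 1 -> 3/4 = 3/4
(~~~x | ((x -> z) <-> (x -> (x -> x)))) -> ((((x -> x) -> (z | y)) -> (z -> x)) -> ((y -> z) <-> (x -> y))) = 1 -> 3/4 = 3/4
~((~~~x | ((x -> z) <-> (x -> (x -> x)))) -> ((((x -> x) -> (z | y)) -> (z -> x)) -> ((y -> z) <-> (x -> y)))) = ~3/4 = 1/4
(((((x -> (x | x)) <-> ~(y -> x)) -> ~~(y <-> z)) -> ~(~(y -> y) -> (y | z))) <-> (((y | z) <-> (y <-> y)) -> (~y -> ((x | y) -> x)))) | ~((~~~x | ((x -> z) <-> (x -> (x -> x)))) -> ((((x -> x) -> (z | y)) -> (z -> x)) -> ((y -> z) <-> (x -> y)))) = 0 | 1/4 = 1/4

1/4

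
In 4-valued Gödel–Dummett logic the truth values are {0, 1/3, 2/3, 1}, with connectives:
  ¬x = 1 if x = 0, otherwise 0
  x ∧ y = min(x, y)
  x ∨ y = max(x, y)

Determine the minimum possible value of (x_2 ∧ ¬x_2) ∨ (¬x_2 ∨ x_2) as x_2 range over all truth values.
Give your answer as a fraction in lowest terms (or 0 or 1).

1/3

Take x_2 = 1/3:
¬x_2 = ¬1/3 = 0
x_2 ∧ ¬x_2 = 1/3 ∧ 0 = 0
¬x_2 = ¬1/3 = 0
¬x_2 ∨ x_2 = 0 ∨ 1/3 = 1/3
(x_2 ∧ ¬x_2) ∨ (¬x_2 ∨ x_2) = 0 ∨ 1/3 = 1/3
No assignment yields a value below 1/3, so this is the minimum.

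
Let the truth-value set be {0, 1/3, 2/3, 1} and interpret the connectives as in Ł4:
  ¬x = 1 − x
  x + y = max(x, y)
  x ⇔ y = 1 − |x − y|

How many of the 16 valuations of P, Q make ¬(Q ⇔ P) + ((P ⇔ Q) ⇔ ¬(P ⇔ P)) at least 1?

P = 0, Q = 0 ↦ 0  <
P = 0, Q = 1/3 ↦ 1/3  <
P = 0, Q = 2/3 ↦ 2/3  <
P = 0, Q = 1 ↦ 1  ≥
P = 1/3, Q = 0 ↦ 1/3  <
P = 1/3, Q = 1/3 ↦ 0  <
P = 1/3, Q = 2/3 ↦ 1/3  <
P = 1/3, Q = 1 ↦ 2/3  <
P = 2/3, Q = 0 ↦ 2/3  <
P = 2/3, Q = 1/3 ↦ 1/3  <
P = 2/3, Q = 2/3 ↦ 0  <
P = 2/3, Q = 1 ↦ 1/3  <
P = 1, Q = 0 ↦ 1  ≥
P = 1, Q = 1/3 ↦ 2/3  <
P = 1, Q = 2/3 ↦ 1/3  <
P = 1, Q = 1 ↦ 0  <
So 2 of the 16 assignments meet the threshold.

2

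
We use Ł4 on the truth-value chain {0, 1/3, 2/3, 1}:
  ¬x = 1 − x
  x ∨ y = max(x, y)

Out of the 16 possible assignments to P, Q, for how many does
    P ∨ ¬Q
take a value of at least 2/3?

P = 0, Q = 0 ↦ 1  ≥
P = 0, Q = 1/3 ↦ 2/3  ≥
P = 0, Q = 2/3 ↦ 1/3  <
P = 0, Q = 1 ↦ 0  <
P = 1/3, Q = 0 ↦ 1  ≥
P = 1/3, Q = 1/3 ↦ 2/3  ≥
P = 1/3, Q = 2/3 ↦ 1/3  <
P = 1/3, Q = 1 ↦ 1/3  <
P = 2/3, Q = 0 ↦ 1  ≥
P = 2/3, Q = 1/3 ↦ 2/3  ≥
P = 2/3, Q = 2/3 ↦ 2/3  ≥
P = 2/3, Q = 1 ↦ 2/3  ≥
P = 1, Q = 0 ↦ 1  ≥
P = 1, Q = 1/3 ↦ 1  ≥
P = 1, Q = 2/3 ↦ 1  ≥
P = 1, Q = 1 ↦ 1  ≥
So 12 of the 16 assignments meet the threshold.

12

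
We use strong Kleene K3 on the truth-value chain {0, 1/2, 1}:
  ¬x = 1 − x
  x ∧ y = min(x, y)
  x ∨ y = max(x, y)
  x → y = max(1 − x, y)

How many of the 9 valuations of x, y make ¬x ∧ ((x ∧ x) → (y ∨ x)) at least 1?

x = 0, y = 0 ↦ 1  ≥
x = 0, y = 1/2 ↦ 1  ≥
x = 0, y = 1 ↦ 1  ≥
x = 1/2, y = 0 ↦ 1/2  <
x = 1/2, y = 1/2 ↦ 1/2  <
x = 1/2, y = 1 ↦ 1/2  <
x = 1, y = 0 ↦ 0  <
x = 1, y = 1/2 ↦ 0  <
x = 1, y = 1 ↦ 0  <
So 3 of the 9 assignments meet the threshold.

3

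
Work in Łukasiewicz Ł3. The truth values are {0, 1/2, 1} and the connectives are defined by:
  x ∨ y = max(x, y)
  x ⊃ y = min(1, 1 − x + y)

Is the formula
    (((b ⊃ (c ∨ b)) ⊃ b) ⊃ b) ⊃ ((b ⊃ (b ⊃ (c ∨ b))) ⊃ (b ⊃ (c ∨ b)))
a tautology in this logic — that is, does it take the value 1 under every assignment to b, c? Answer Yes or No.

Yes

b = 0, c = 0 ↦ 1
b = 0, c = 1/2 ↦ 1
b = 0, c = 1 ↦ 1
b = 1/2, c = 0 ↦ 1
b = 1/2, c = 1/2 ↦ 1
b = 1/2, c = 1 ↦ 1
b = 1, c = 0 ↦ 1
b = 1, c = 1/2 ↦ 1
b = 1, c = 1 ↦ 1
Every assignment gives a value ≥ 1.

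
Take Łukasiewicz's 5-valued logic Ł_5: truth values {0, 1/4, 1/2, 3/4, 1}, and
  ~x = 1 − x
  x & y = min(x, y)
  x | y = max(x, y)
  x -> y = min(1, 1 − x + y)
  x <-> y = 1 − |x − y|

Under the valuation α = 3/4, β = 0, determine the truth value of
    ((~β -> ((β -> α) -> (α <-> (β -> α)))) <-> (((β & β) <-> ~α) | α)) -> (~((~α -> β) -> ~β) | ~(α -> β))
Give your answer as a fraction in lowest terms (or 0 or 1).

~β = ~0 = 1
β -> α = 0 -> 3/4 = 1
β -> α = 0 -> 3/4 = 1
α <-> (β -> α) = 3/4 <-> 1 = 3/4
(β -> α) -> (α <-> (β -> α)) = 1 -> 3/4 = 3/4
~β -> ((β -> α) -> (α <-> (β -> α))) = 1 -> 3/4 = 3/4
β & β = 0 & 0 = 0
~α = ~3/4 = 1/4
(β & β) <-> ~α = 0 <-> 1/4 = 3/4
((β & β) <-> ~α) | α = 3/4 | 3/4 = 3/4
(~β -> ((β -> α) -> (α <-> (β -> α)))) <-> (((β & β) <-> ~α) | α) = 3/4 <-> 3/4 = 1
~α = ~3/4 = 1/4
~α -> β = 1/4 -> 0 = 3/4
~β = ~0 = 1
(~α -> β) -> ~β = 3/4 -> 1 = 1
~((~α -> β) -> ~β) = ~1 = 0
α -> β = 3/4 -> 0 = 1/4
~(α -> β) = ~1/4 = 3/4
~((~α -> β) -> ~β) | ~(α -> β) = 0 | 3/4 = 3/4
((~β -> ((β -> α) -> (α <-> (β -> α)))) <-> (((β & β) <-> ~α) | α)) -> (~((~α -> β) -> ~β) | ~(α -> β)) = 1 -> 3/4 = 3/4

3/4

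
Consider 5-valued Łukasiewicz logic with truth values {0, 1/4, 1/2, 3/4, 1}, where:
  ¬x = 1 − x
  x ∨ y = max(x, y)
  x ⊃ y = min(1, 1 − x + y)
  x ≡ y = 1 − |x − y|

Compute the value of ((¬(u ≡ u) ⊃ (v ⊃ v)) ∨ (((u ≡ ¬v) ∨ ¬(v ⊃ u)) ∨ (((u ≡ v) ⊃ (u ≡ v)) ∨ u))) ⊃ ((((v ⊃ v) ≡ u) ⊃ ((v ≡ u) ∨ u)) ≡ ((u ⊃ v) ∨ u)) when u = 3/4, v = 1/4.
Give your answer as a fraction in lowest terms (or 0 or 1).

3/4

u ≡ u = 3/4 ≡ 3/4 = 1
¬(u ≡ u) = ¬1 = 0
v ⊃ v = 1/4 ⊃ 1/4 = 1
¬(u ≡ u) ⊃ (v ⊃ v) = 0 ⊃ 1 = 1
¬v = ¬1/4 = 3/4
u ≡ ¬v = 3/4 ≡ 3/4 = 1
v ⊃ u = 1/4 ⊃ 3/4 = 1
¬(v ⊃ u) = ¬1 = 0
(u ≡ ¬v) ∨ ¬(v ⊃ u) = 1 ∨ 0 = 1
u ≡ v = 3/4 ≡ 1/4 = 1/2
u ≡ v = 3/4 ≡ 1/4 = 1/2
(u ≡ v) ⊃ (u ≡ v) = 1/2 ⊃ 1/2 = 1
((u ≡ v) ⊃ (u ≡ v)) ∨ u = 1 ∨ 3/4 = 1
((u ≡ ¬v) ∨ ¬(v ⊃ u)) ∨ (((u ≡ v) ⊃ (u ≡ v)) ∨ u) = 1 ∨ 1 = 1
(¬(u ≡ u) ⊃ (v ⊃ v)) ∨ (((u ≡ ¬v) ∨ ¬(v ⊃ u)) ∨ (((u ≡ v) ⊃ (u ≡ v)) ∨ u)) = 1 ∨ 1 = 1
v ⊃ v = 1/4 ⊃ 1/4 = 1
(v ⊃ v) ≡ u = 1 ≡ 3/4 = 3/4
v ≡ u = 1/4 ≡ 3/4 = 1/2
(v ≡ u) ∨ u = 1/2 ∨ 3/4 = 3/4
((v ⊃ v) ≡ u) ⊃ ((v ≡ u) ∨ u) = 3/4 ⊃ 3/4 = 1
u ⊃ v = 3/4 ⊃ 1/4 = 1/2
(u ⊃ v) ∨ u = 1/2 ∨ 3/4 = 3/4
(((v ⊃ v) ≡ u) ⊃ ((v ≡ u) ∨ u)) ≡ ((u ⊃ v) ∨ u) = 1 ≡ 3/4 = 3/4
((¬(u ≡ u) ⊃ (v ⊃ v)) ∨ (((u ≡ ¬v) ∨ ¬(v ⊃ u)) ∨ (((u ≡ v) ⊃ (u ≡ v)) ∨ u))) ⊃ ((((v ⊃ v) ≡ u) ⊃ ((v ≡ u) ∨ u)) ≡ ((u ⊃ v) ∨ u)) = 1 ⊃ 3/4 = 3/4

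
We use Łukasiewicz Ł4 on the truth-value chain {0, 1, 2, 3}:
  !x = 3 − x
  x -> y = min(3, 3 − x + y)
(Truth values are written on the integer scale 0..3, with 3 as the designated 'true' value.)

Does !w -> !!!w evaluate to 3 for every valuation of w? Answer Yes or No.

Yes

w = 0 ↦ 3
w = 1 ↦ 3
w = 2 ↦ 3
w = 3 ↦ 3
Every assignment gives a value ≥ 3.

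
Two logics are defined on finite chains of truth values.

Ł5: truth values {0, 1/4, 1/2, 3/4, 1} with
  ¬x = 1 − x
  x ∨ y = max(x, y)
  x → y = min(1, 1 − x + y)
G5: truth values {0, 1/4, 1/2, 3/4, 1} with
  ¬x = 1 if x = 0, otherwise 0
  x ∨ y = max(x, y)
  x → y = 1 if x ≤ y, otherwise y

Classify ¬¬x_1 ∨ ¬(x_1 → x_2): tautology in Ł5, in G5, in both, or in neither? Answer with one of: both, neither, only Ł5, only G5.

neither

In Ł5: at x_1 = 0, x_2 = 0 the value is 0 — not a tautology.
In G5: at x_1 = 0, x_2 = 0 the value is 0 — not a tautology.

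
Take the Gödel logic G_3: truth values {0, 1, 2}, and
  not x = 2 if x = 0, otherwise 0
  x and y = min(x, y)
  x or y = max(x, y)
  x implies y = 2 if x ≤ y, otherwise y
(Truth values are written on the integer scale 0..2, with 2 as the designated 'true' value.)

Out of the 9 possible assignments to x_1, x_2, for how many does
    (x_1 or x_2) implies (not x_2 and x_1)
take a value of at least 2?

x_1 = 0, x_2 = 0 ↦ 2  ≥
x_1 = 0, x_2 = 1 ↦ 0  <
x_1 = 0, x_2 = 2 ↦ 0  <
x_1 = 1, x_2 = 0 ↦ 2  ≥
x_1 = 1, x_2 = 1 ↦ 0  <
x_1 = 1, x_2 = 2 ↦ 0  <
x_1 = 2, x_2 = 0 ↦ 2  ≥
x_1 = 2, x_2 = 1 ↦ 0  <
x_1 = 2, x_2 = 2 ↦ 0  <
So 3 of the 9 assignments meet the threshold.

3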